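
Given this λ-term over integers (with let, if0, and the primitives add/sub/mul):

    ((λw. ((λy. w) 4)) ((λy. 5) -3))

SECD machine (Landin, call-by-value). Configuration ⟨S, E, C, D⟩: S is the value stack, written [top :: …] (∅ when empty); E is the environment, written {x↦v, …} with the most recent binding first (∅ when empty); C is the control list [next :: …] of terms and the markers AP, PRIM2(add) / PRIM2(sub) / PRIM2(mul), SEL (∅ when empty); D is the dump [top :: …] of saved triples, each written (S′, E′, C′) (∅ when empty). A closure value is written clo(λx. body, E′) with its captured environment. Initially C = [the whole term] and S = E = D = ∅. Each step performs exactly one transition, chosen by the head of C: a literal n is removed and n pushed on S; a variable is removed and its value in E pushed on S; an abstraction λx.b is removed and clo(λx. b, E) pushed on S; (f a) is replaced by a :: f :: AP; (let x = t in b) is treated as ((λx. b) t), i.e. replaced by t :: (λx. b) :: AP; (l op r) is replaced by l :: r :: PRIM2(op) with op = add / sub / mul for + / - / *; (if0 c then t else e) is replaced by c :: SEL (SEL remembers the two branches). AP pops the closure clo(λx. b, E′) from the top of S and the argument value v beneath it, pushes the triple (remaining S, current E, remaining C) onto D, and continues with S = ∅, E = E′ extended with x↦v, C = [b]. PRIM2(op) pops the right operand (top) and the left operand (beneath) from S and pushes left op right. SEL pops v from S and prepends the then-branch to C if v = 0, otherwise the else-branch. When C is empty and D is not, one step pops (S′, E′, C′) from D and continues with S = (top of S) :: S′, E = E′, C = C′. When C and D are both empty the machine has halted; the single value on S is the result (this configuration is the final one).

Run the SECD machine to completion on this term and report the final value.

Answer: 5

Execution trace:
[0] [S=∅ | E=∅ | C=[((λw. ((λy. w) 4)) ((λy. 5) -3))] | D=∅]
[1] [S=∅ | E=∅ | C=[((λy. 5) -3) :: (λw. ((λy. w) 4)) :: AP] | D=∅]
[2] [S=∅ | E=∅ | C=[-3 :: (λy. 5) :: AP :: (λw. ((λy. w) 4)) :: AP] | D=∅]
[3] [S=[-3] | E=∅ | C=[(λy. 5) :: AP :: (λw. ((λy. w) 4)) :: AP] | D=∅]
[4] [S=[clo(λy. 5, ∅) :: -3] | E=∅ | C=[AP :: (λw. ((λy. w) 4)) :: AP] | D=∅]
[5] [S=∅ | E={y↦-3} | C=[5] | D=[(∅, ∅, [(λw. ((λy. w) 4)) :: AP])]]
[6] [S=[5] | E={y↦-3} | C=∅ | D=[(∅, ∅, [(λw. ((λy. w) 4)) :: AP])]]
[7] [S=[5] | E=∅ | C=[(λw. ((λy. w) 4)) :: AP] | D=∅]
[8] [S=[clo(λw. ((λy. w) 4), ∅) :: 5] | E=∅ | C=[AP] | D=∅]
[9] [S=∅ | E={w↦5} | C=[((λy. w) 4)] | D=[(∅, ∅, ∅)]]
[10] [S=∅ | E={w↦5} | C=[4 :: (λy. w) :: AP] | D=[(∅, ∅, ∅)]]
[11] [S=[4] | E={w↦5} | C=[(λy. w) :: AP] | D=[(∅, ∅, ∅)]]
[12] [S=[clo(λy. w, {w↦5}) :: 4] | E={w↦5} | C=[AP] | D=[(∅, ∅, ∅)]]
[13] [S=∅ | E={y↦4, w↦5} | C=[w] | D=[(∅, {w↦5}, ∅) :: (∅, ∅, ∅)]]
[14] [S=[5] | E={y↦4, w↦5} | C=∅ | D=[(∅, {w↦5}, ∅) :: (∅, ∅, ∅)]]
[15] [S=[5] | E={w↦5} | C=∅ | D=[(∅, ∅, ∅)]]
[16] [S=[5] | E=∅ | C=∅ | D=∅]
→ final value 5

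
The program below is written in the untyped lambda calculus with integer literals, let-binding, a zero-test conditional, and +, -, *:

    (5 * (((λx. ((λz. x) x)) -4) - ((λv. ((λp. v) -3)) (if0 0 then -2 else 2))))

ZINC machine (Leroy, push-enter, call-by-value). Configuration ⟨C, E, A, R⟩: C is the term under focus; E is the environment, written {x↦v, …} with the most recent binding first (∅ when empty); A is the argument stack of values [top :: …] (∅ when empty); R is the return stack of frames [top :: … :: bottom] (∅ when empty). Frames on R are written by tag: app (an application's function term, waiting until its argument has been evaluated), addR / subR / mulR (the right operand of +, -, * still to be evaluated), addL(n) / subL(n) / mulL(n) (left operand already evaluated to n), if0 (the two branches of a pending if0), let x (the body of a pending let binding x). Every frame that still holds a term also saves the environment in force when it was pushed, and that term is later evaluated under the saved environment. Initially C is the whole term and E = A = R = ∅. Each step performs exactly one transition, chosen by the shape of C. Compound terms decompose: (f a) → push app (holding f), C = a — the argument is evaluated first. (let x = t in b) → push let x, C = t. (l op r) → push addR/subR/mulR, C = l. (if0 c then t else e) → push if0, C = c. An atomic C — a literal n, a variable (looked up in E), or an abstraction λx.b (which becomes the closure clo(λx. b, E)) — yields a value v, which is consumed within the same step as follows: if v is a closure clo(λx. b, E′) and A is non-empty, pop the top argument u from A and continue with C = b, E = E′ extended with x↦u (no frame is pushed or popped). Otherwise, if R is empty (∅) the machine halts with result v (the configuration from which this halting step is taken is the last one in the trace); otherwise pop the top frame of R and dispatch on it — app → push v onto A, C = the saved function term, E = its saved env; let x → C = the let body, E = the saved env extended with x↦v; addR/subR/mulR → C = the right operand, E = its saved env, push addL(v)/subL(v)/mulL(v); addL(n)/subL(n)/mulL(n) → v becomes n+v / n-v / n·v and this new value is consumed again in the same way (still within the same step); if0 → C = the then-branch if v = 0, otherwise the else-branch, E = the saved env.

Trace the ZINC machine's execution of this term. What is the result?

[0] <C=(5 * (((λx. ((λz. x) x)) -4) - ((λv. ((λp. v) -3)) (if0 0 then -2 else 2)))), E=∅, A=∅, R=∅>
[1] <C=5, E=∅, A=∅, R=[mulR]>
[2] <C=(((λx. ((λz. x) x)) -4) - ((λv. ((λp. v) -3)) (if0 0 then -2 else 2))), E=∅, A=∅, R=[mulL(5)]>
[3] <C=((λx. ((λz. x) x)) -4), E=∅, A=∅, R=[subR :: mulL(5)]>
[4] <C=-4, E=∅, A=∅, R=[app :: subR :: mulL(5)]>
[5] <C=(λx. ((λz. x) x)), E=∅, A=[-4], R=[subR :: mulL(5)]>
[6] <C=((λz. x) x), E={x↦-4}, A=∅, R=[subR :: mulL(5)]>
[7] <C=x, E={x↦-4}, A=∅, R=[app :: subR :: mulL(5)]>
[8] <C=(λz. x), E={x↦-4}, A=[-4], R=[subR :: mulL(5)]>
[9] <C=x, E={z↦-4, x↦-4}, A=∅, R=[subR :: mulL(5)]>
[10] <C=((λv. ((λp. v) -3)) (if0 0 then -2 else 2)), E=∅, A=∅, R=[subL(-4) :: mulL(5)]>
[11] <C=(if0 0 then -2 else 2), E=∅, A=∅, R=[app :: subL(-4) :: mulL(5)]>
[12] <C=0, E=∅, A=∅, R=[if0 :: app :: subL(-4) :: mulL(5)]>
[13] <C=-2, E=∅, A=∅, R=[app :: subL(-4) :: mulL(5)]>
[14] <C=(λv. ((λp. v) -3)), E=∅, A=[-2], R=[subL(-4) :: mulL(5)]>
[15] <C=((λp. v) -3), E={v↦-2}, A=∅, R=[subL(-4) :: mulL(5)]>
[16] <C=-3, E={v↦-2}, A=∅, R=[app :: subL(-4) :: mulL(5)]>
[17] <C=(λp. v), E={v↦-2}, A=[-3], R=[subL(-4) :: mulL(5)]>
[18] <C=v, E={p↦-3, v↦-2}, A=∅, R=[subL(-4) :: mulL(5)]>
→ final value -10

Answer: -10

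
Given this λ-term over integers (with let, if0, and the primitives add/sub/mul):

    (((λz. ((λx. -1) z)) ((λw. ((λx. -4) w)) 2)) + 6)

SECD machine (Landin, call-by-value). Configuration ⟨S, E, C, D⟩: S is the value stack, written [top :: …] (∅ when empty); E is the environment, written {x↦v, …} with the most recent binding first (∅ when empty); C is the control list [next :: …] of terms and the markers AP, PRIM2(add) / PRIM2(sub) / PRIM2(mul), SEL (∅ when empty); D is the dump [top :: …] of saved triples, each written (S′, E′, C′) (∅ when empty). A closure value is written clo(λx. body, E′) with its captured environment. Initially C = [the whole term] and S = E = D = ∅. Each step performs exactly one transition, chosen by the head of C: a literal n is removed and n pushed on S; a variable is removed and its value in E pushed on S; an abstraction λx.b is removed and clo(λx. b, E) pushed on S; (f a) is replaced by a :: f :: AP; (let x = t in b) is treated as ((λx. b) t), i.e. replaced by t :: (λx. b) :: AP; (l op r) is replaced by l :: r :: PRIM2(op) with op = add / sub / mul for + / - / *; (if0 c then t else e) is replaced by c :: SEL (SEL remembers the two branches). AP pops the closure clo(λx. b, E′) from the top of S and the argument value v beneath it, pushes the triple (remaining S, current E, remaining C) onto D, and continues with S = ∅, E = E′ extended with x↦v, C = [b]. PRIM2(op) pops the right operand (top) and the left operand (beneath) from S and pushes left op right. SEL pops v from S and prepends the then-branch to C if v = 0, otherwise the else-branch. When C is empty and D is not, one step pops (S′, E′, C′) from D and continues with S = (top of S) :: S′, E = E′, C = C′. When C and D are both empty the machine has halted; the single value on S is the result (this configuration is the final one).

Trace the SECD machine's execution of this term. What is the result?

0. ⟨S=∅; E=∅; C=[(((λz. ((λx. -1) z)) ((λw. ((λx. -4) w)) 2)) + 6)]; D=∅⟩
1. ⟨S=∅; E=∅; C=[((λz. ((λx. -1) z)) ((λw. ((λx. -4) w)) 2)) :: 6 :: PRIM2(add)]; D=∅⟩
2. ⟨S=∅; E=∅; C=[((λw. ((λx. -4) w)) 2) :: (λz. ((λx. -1) z)) :: AP :: 6 :: PRIM2(add)]; D=∅⟩
3. ⟨S=∅; E=∅; C=[2 :: (λw. ((λx. -4) w)) :: AP :: (λz. ((λx. -1) z)) :: AP :: 6 :: PRIM2(add)]; D=∅⟩
4. ⟨S=[2]; E=∅; C=[(λw. ((λx. -4) w)) :: AP :: (λz. ((λx. -1) z)) :: AP :: 6 :: PRIM2(add)]; D=∅⟩
5. ⟨S=[clo(λw. ((λx. -4) w), ∅) :: 2]; E=∅; C=[AP :: (λz. ((λx. -1) z)) :: AP :: 6 :: PRIM2(add)]; D=∅⟩
6. ⟨S=∅; E={w↦2}; C=[((λx. -4) w)]; D=[(∅, ∅, [(λz. ((λx. -1) z)) :: AP :: 6 :: PRIM2(add)])]⟩
7. ⟨S=∅; E={w↦2}; C=[w :: (λx. -4) :: AP]; D=[(∅, ∅, [(λz. ((λx. -1) z)) :: AP :: 6 :: PRIM2(add)])]⟩
8. ⟨S=[2]; E={w↦2}; C=[(λx. -4) :: AP]; D=[(∅, ∅, [(λz. ((λx. -1) z)) :: AP :: 6 :: PRIM2(add)])]⟩
9. ⟨S=[clo(λx. -4, {w↦2}) :: 2]; E={w↦2}; C=[AP]; D=[(∅, ∅, [(λz. ((λx. -1) z)) :: AP :: 6 :: PRIM2(add)])]⟩
10. ⟨S=∅; E={x↦2, w↦2}; C=[-4]; D=[(∅, {w↦2}, ∅) :: (∅, ∅, [(λz. ((λx. -1) z)) :: AP :: 6 :: PRIM2(add)])]⟩
11. ⟨S=[-4]; E={x↦2, w↦2}; C=∅; D=[(∅, {w↦2}, ∅) :: (∅, ∅, [(λz. ((λx. -1) z)) :: AP :: 6 :: PRIM2(add)])]⟩
12. ⟨S=[-4]; E={w↦2}; C=∅; D=[(∅, ∅, [(λz. ((λx. -1) z)) :: AP :: 6 :: PRIM2(add)])]⟩
13. ⟨S=[-4]; E=∅; C=[(λz. ((λx. -1) z)) :: AP :: 6 :: PRIM2(add)]; D=∅⟩
14. ⟨S=[clo(λz. ((λx. -1) z), ∅) :: -4]; E=∅; C=[AP :: 6 :: PRIM2(add)]; D=∅⟩
15. ⟨S=∅; E={z↦-4}; C=[((λx. -1) z)]; D=[(∅, ∅, [6 :: PRIM2(add)])]⟩
16. ⟨S=∅; E={z↦-4}; C=[z :: (λx. -1) :: AP]; D=[(∅, ∅, [6 :: PRIM2(add)])]⟩
17. ⟨S=[-4]; E={z↦-4}; C=[(λx. -1) :: AP]; D=[(∅, ∅, [6 :: PRIM2(add)])]⟩
18. ⟨S=[clo(λx. -1, {z↦-4}) :: -4]; E={z↦-4}; C=[AP]; D=[(∅, ∅, [6 :: PRIM2(add)])]⟩
19. ⟨S=∅; E={x↦-4, z↦-4}; C=[-1]; D=[(∅, {z↦-4}, ∅) :: (∅, ∅, [6 :: PRIM2(add)])]⟩
20. ⟨S=[-1]; E={x↦-4, z↦-4}; C=∅; D=[(∅, {z↦-4}, ∅) :: (∅, ∅, [6 :: PRIM2(add)])]⟩
21. ⟨S=[-1]; E={z↦-4}; C=∅; D=[(∅, ∅, [6 :: PRIM2(add)])]⟩
22. ⟨S=[-1]; E=∅; C=[6 :: PRIM2(add)]; D=∅⟩
23. ⟨S=[6 :: -1]; E=∅; C=[PRIM2(add)]; D=∅⟩
24. ⟨S=[5]; E=∅; C=∅; D=∅⟩
→ final value 5

Answer: 5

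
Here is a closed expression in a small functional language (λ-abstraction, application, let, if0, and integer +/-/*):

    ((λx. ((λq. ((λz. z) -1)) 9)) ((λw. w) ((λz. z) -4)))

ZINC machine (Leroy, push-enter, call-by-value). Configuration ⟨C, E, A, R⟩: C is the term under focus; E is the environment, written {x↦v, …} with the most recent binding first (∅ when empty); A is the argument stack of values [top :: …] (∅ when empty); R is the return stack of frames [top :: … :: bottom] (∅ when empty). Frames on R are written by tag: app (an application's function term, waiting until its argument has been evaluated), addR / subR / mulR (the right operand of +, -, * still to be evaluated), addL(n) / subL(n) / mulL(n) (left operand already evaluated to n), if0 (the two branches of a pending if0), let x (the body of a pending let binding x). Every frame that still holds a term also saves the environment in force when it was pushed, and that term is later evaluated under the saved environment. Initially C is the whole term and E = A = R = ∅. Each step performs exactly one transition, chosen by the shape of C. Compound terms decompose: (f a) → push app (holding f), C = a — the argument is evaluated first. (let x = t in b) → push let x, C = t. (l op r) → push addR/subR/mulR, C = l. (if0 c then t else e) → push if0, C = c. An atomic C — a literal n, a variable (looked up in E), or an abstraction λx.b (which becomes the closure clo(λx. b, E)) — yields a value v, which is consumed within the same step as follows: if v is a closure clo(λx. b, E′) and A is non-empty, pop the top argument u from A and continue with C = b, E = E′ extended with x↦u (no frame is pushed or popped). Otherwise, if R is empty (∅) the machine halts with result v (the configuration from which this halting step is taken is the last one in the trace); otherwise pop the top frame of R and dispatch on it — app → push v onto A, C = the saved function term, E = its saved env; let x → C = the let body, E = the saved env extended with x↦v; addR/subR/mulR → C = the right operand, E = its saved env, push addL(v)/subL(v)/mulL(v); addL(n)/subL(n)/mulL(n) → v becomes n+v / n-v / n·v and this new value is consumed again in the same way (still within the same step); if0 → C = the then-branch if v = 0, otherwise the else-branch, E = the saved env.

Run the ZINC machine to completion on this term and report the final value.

Answer: -1

Derivation:
[0] [C=((λx. ((λq. ((λz. z) -1)) 9)) ((λw. w) ((λz. z) -4))) | E=∅ | A=∅ | R=∅]
[1] [C=((λw. w) ((λz. z) -4)) | E=∅ | A=∅ | R=[app]]
[2] [C=((λz. z) -4) | E=∅ | A=∅ | R=[app :: app]]
[3] [C=-4 | E=∅ | A=∅ | R=[app :: app :: app]]
[4] [C=(λz. z) | E=∅ | A=[-4] | R=[app :: app]]
[5] [C=z | E={z↦-4} | A=∅ | R=[app :: app]]
[6] [C=(λw. w) | E=∅ | A=[-4] | R=[app]]
[7] [C=w | E={w↦-4} | A=∅ | R=[app]]
[8] [C=(λx. ((λq. ((λz. z) -1)) 9)) | E=∅ | A=[-4] | R=∅]
[9] [C=((λq. ((λz. z) -1)) 9) | E={x↦-4} | A=∅ | R=∅]
[10] [C=9 | E={x↦-4} | A=∅ | R=[app]]
[11] [C=(λq. ((λz. z) -1)) | E={x↦-4} | A=[9] | R=∅]
[12] [C=((λz. z) -1) | E={q↦9, x↦-4} | A=∅ | R=∅]
[13] [C=-1 | E={q↦9, x↦-4} | A=∅ | R=[app]]
[14] [C=(λz. z) | E={q↦9, x↦-4} | A=[-1] | R=∅]
[15] [C=z | E={z↦-1, q↦9, x↦-4} | A=∅ | R=∅]
→ final value -1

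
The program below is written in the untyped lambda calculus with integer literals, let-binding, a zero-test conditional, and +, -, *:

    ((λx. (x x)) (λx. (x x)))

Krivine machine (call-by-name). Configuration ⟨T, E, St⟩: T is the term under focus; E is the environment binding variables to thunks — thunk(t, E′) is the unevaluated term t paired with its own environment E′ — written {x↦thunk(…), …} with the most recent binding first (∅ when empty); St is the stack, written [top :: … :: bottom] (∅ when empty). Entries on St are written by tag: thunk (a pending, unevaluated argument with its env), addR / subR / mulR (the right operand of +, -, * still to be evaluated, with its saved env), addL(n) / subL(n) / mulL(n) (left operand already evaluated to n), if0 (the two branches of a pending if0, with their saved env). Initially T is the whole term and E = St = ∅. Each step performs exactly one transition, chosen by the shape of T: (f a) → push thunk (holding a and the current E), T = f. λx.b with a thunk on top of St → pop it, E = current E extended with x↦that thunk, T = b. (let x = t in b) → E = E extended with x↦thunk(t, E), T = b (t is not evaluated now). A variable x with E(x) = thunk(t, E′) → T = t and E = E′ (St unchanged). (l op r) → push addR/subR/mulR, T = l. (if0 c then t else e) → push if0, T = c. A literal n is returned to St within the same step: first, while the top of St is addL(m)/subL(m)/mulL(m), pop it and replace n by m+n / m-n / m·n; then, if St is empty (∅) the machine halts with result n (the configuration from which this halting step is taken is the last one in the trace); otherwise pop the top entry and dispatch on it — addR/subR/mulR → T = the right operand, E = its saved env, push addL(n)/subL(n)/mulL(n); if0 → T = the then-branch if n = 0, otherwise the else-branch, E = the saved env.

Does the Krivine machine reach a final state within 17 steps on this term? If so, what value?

Answer: DIVERGES (no final state within 17 steps)

Execution trace:
0. ⟨T=((λx. (x x)) (λx. (x x))); E=∅; St=∅⟩
1. ⟨T=(λx. (x x)); E=∅; St=[thunk]⟩
2. ⟨T=(x x); E={x↦thunk((λx. (x x)), ∅)}; St=∅⟩
3. ⟨T=x; E={x↦thunk((λx. (x x)), ∅)}; St=[thunk]⟩
4. ⟨T=(λx. (x x)); E=∅; St=[thunk]⟩
5. ⟨T=(x x); E={x↦thunk(x, {x↦thunk((λx. (x x)), ∅)})}; St=∅⟩
6. ⟨T=x; E={x↦thunk(x, {x↦thunk((λx. (x x)), ∅)})}; St=[thunk]⟩
7. ⟨T=x; E={x↦thunk((λx. (x x)), ∅)}; St=[thunk]⟩
8. ⟨T=(λx. (x x)); E=∅; St=[thunk]⟩
9. ⟨T=(x x); E={x↦thunk(x, {x↦thunk(x, {x↦thunk((λx. (x x)), ∅)})})}; St=∅⟩
10. ⟨T=x; E={x↦thunk(x, {x↦thunk(x, {x↦thunk((λx. (x x)), ∅)})})}; St=[thunk]⟩
11. ⟨T=x; E={x↦thunk(x, {x↦thunk((λx. (x x)), ∅)})}; St=[thunk]⟩
12. ⟨T=x; E={x↦thunk((λx. (x x)), ∅)}; St=[thunk]⟩
13. ⟨T=(λx. (x x)); E=∅; St=[thunk]⟩
14. ⟨T=(x x); E={x↦thunk(x, {x↦thunk(x, {x↦thunk(x, {x↦thunk((λx. (x x)), ∅)})})})}; St=∅⟩
15. ⟨T=x; E={x↦thunk(x, {x↦thunk(x, {x↦thunk(x, {x↦thunk((λx. (x x)), ∅)})})})}; St=[thunk]⟩
16. ⟨T=x; E={x↦thunk(x, {x↦thunk(x, {x↦thunk((λx. (x x)), ∅)})})}; St=[thunk]⟩
17. ⟨T=x; E={x↦thunk(x, {x↦thunk((λx. (x x)), ∅)})}; St=[thunk]⟩
→ 17 transitions taken and the configuration is still not final: no result within 17 steps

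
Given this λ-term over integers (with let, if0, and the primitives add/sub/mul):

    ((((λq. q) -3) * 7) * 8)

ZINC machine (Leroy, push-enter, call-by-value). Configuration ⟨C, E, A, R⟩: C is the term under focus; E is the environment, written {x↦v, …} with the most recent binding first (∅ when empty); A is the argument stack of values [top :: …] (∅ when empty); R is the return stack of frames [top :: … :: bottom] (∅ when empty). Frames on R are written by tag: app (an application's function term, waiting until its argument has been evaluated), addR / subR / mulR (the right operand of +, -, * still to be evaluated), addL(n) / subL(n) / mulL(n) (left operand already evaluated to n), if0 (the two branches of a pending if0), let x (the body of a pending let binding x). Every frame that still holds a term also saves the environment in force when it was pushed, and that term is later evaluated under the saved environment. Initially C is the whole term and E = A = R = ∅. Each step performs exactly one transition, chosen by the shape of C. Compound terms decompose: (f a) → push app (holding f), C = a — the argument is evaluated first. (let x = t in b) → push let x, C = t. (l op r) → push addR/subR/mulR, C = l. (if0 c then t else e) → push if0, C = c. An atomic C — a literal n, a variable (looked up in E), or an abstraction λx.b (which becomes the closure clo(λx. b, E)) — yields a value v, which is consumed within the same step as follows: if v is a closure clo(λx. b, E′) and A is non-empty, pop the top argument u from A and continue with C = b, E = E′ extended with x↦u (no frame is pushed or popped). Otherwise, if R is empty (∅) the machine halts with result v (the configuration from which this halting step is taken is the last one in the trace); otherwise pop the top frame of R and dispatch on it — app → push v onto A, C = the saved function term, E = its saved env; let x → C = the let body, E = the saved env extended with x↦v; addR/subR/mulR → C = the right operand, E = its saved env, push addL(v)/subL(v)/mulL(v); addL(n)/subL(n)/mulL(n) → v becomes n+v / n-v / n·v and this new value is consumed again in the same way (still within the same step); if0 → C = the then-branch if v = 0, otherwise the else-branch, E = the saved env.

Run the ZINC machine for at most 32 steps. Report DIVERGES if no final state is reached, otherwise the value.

0. [C=((((λq. q) -3) * 7) * 8) | E=∅ | A=∅ | R=∅]
1. [C=(((λq. q) -3) * 7) | E=∅ | A=∅ | R=[mulR]]
2. [C=((λq. q) -3) | E=∅ | A=∅ | R=[mulR :: mulR]]
3. [C=-3 | E=∅ | A=∅ | R=[app :: mulR :: mulR]]
4. [C=(λq. q) | E=∅ | A=[-3] | R=[mulR :: mulR]]
5. [C=q | E={q↦-3} | A=∅ | R=[mulR :: mulR]]
6. [C=7 | E=∅ | A=∅ | R=[mulL(-3) :: mulR]]
7. [C=8 | E=∅ | A=∅ | R=[mulL(-21)]]
→ final value -168

Answer: -168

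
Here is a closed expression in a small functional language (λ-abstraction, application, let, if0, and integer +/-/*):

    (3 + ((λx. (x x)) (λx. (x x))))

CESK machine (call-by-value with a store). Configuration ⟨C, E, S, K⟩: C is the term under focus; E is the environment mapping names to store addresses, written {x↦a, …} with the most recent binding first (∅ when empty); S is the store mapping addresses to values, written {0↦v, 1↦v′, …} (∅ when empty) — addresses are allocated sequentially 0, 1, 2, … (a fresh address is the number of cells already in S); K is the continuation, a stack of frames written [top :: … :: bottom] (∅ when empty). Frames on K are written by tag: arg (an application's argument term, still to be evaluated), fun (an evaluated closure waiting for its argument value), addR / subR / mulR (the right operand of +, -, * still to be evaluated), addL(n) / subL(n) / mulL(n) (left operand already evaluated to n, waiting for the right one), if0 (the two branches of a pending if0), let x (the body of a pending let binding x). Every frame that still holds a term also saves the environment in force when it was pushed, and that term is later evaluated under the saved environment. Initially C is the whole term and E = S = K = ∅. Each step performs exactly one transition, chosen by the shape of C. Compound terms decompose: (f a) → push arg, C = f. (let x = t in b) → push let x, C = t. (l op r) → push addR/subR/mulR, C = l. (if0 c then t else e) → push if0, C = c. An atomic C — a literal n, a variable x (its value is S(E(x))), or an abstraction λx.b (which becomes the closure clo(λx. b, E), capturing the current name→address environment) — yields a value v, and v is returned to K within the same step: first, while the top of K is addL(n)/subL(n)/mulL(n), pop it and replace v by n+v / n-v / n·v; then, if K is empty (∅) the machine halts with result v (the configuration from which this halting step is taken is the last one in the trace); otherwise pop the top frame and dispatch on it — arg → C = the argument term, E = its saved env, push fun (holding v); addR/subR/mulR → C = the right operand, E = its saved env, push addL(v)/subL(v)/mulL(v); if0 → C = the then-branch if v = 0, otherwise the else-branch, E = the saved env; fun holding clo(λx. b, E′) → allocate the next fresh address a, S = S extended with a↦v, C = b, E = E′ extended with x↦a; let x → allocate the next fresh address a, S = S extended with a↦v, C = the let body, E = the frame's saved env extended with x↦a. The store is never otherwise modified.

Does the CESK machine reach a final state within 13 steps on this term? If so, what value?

Answer: DIVERGES (no final state within 13 steps)

Execution trace:
0. ⟨C=(3 + ((λx. (x x)) (λx. (x x)))); E=∅; S=∅; K=∅⟩
1. ⟨C=3; E=∅; S=∅; K=[addR]⟩
2. ⟨C=((λx. (x x)) (λx. (x x))); E=∅; S=∅; K=[addL(3)]⟩
3. ⟨C=(λx. (x x)); E=∅; S=∅; K=[arg :: addL(3)]⟩
4. ⟨C=(λx. (x x)); E=∅; S=∅; K=[fun :: addL(3)]⟩
5. ⟨C=(x x); E={x↦0}; S={0↦clo(λx. (x x), ∅)}; K=[addL(3)]⟩
6. ⟨C=x; E={x↦0}; S={0↦clo(λx. (x x), ∅)}; K=[arg :: addL(3)]⟩
7. ⟨C=x; E={x↦0}; S={0↦clo(λx. (x x), ∅)}; K=[fun :: addL(3)]⟩
8. ⟨C=(x x); E={x↦1}; S={0↦clo(λx. (x x), ∅), 1↦clo(λx. (x x), ∅)}; K=[addL(3)]⟩
9. ⟨C=x; E={x↦1}; S={0↦clo(λx. (x x), ∅), 1↦clo(λx. (x x), ∅)}; K=[arg :: addL(3)]⟩
10. ⟨C=x; E={x↦1}; S={0↦clo(λx. (x x), ∅), 1↦clo(λx. (x x), ∅)}; K=[fun :: addL(3)]⟩
11. ⟨C=(x x); E={x↦2}; S={0↦clo(λx. (x x), ∅), 1↦clo(λx. (x x), ∅), 2↦clo(λx. (x x), ∅)}; K=[addL(3)]⟩
12. ⟨C=x; E={x↦2}; S={0↦clo(λx. (x x), ∅), 1↦clo(λx. (x x), ∅), 2↦clo(λx. (x x), ∅)}; K=[arg :: addL(3)]⟩
13. ⟨C=x; E={x↦2}; S={0↦clo(λx. (x x), ∅), 1↦clo(λx. (x x), ∅), 2↦clo(λx. (x x), ∅)}; K=[fun :: addL(3)]⟩
→ 13 transitions taken and the configuration is still not final: no result within 13 steps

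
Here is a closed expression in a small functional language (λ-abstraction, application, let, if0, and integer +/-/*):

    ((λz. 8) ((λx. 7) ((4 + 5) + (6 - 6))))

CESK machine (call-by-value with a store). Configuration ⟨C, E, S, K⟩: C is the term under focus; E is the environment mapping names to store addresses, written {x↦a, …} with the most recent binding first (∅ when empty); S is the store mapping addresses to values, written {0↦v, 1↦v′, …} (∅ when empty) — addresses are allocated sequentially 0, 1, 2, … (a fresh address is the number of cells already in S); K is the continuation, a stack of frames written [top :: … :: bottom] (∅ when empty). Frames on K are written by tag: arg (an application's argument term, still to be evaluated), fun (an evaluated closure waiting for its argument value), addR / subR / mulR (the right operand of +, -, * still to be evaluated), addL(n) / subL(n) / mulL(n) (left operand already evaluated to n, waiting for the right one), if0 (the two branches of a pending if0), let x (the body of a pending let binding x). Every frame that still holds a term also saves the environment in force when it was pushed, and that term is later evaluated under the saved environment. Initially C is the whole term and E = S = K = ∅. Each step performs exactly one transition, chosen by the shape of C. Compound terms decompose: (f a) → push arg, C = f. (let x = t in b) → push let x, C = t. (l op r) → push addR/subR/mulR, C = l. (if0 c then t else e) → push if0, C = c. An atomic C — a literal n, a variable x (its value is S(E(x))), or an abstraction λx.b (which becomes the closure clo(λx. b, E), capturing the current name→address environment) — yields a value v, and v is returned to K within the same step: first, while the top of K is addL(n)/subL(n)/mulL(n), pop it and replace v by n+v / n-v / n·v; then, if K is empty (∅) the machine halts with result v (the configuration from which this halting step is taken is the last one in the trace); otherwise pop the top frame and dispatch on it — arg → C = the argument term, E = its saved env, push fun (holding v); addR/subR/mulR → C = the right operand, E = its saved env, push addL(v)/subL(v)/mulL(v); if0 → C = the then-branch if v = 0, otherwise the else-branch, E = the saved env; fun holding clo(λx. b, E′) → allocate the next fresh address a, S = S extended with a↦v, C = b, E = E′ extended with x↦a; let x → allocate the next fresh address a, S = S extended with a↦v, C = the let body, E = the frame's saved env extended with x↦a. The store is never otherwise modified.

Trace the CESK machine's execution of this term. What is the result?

[0] <C=((λz. 8) ((λx. 7) ((4 + 5) + (6 - 6)))), E=∅, S=∅, K=∅>
[1] <C=(λz. 8), E=∅, S=∅, K=[arg]>
[2] <C=((λx. 7) ((4 + 5) + (6 - 6))), E=∅, S=∅, K=[fun]>
[3] <C=(λx. 7), E=∅, S=∅, K=[arg :: fun]>
[4] <C=((4 + 5) + (6 - 6)), E=∅, S=∅, K=[fun :: fun]>
[5] <C=(4 + 5), E=∅, S=∅, K=[addR :: fun :: fun]>
[6] <C=4, E=∅, S=∅, K=[addR :: addR :: fun :: fun]>
[7] <C=5, E=∅, S=∅, K=[addL(4) :: addR :: fun :: fun]>
[8] <C=(6 - 6), E=∅, S=∅, K=[addL(9) :: fun :: fun]>
[9] <C=6, E=∅, S=∅, K=[subR :: addL(9) :: fun :: fun]>
[10] <C=6, E=∅, S=∅, K=[subL(6) :: addL(9) :: fun :: fun]>
[11] <C=7, E={x↦0}, S={0↦9}, K=[fun]>
[12] <C=8, E={z↦1}, S={0↦9, 1↦7}, K=∅>
→ final value 8

Answer: 8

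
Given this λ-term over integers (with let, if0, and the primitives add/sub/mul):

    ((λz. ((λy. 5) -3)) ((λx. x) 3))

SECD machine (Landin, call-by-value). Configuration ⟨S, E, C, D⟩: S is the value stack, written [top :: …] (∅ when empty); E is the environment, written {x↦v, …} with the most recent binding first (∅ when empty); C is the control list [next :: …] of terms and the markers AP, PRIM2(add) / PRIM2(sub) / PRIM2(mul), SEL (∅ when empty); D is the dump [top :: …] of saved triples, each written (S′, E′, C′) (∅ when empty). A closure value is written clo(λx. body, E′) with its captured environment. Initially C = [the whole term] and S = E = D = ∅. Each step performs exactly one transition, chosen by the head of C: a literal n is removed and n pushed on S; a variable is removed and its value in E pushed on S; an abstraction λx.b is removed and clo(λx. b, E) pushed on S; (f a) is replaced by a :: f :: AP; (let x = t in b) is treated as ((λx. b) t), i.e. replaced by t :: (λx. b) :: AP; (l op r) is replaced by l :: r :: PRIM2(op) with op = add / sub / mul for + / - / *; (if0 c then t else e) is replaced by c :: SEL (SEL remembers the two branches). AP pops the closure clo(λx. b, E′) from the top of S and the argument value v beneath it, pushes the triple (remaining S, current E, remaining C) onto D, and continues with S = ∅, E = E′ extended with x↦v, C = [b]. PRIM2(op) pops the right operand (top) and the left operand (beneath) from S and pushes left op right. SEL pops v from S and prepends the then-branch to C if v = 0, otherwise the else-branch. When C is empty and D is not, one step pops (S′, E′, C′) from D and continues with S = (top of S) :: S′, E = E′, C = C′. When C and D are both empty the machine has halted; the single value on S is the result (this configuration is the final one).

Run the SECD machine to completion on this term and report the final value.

0. <S=∅, E=∅, C=[((λz. ((λy. 5) -3)) ((λx. x) 3))], D=∅>
1. <S=∅, E=∅, C=[((λx. x) 3) :: (λz. ((λy. 5) -3)) :: AP], D=∅>
2. <S=∅, E=∅, C=[3 :: (λx. x) :: AP :: (λz. ((λy. 5) -3)) :: AP], D=∅>
3. <S=[3], E=∅, C=[(λx. x) :: AP :: (λz. ((λy. 5) -3)) :: AP], D=∅>
4. <S=[clo(λx. x, ∅) :: 3], E=∅, C=[AP :: (λz. ((λy. 5) -3)) :: AP], D=∅>
5. <S=∅, E={x↦3}, C=[x], D=[(∅, ∅, [(λz. ((λy. 5) -3)) :: AP])]>
6. <S=[3], E={x↦3}, C=∅, D=[(∅, ∅, [(λz. ((λy. 5) -3)) :: AP])]>
7. <S=[3], E=∅, C=[(λz. ((λy. 5) -3)) :: AP], D=∅>
8. <S=[clo(λz. ((λy. 5) -3), ∅) :: 3], E=∅, C=[AP], D=∅>
9. <S=∅, E={z↦3}, C=[((λy. 5) -3)], D=[(∅, ∅, ∅)]>
10. <S=∅, E={z↦3}, C=[-3 :: (λy. 5) :: AP], D=[(∅, ∅, ∅)]>
11. <S=[-3], E={z↦3}, C=[(λy. 5) :: AP], D=[(∅, ∅, ∅)]>
12. <S=[clo(λy. 5, {z↦3}) :: -3], E={z↦3}, C=[AP], D=[(∅, ∅, ∅)]>
13. <S=∅, E={y↦-3, z↦3}, C=[5], D=[(∅, {z↦3}, ∅) :: (∅, ∅, ∅)]>
14. <S=[5], E={y↦-3, z↦3}, C=∅, D=[(∅, {z↦3}, ∅) :: (∅, ∅, ∅)]>
15. <S=[5], E={z↦3}, C=∅, D=[(∅, ∅, ∅)]>
16. <S=[5], E=∅, C=∅, D=∅>
→ final value 5

Answer: 5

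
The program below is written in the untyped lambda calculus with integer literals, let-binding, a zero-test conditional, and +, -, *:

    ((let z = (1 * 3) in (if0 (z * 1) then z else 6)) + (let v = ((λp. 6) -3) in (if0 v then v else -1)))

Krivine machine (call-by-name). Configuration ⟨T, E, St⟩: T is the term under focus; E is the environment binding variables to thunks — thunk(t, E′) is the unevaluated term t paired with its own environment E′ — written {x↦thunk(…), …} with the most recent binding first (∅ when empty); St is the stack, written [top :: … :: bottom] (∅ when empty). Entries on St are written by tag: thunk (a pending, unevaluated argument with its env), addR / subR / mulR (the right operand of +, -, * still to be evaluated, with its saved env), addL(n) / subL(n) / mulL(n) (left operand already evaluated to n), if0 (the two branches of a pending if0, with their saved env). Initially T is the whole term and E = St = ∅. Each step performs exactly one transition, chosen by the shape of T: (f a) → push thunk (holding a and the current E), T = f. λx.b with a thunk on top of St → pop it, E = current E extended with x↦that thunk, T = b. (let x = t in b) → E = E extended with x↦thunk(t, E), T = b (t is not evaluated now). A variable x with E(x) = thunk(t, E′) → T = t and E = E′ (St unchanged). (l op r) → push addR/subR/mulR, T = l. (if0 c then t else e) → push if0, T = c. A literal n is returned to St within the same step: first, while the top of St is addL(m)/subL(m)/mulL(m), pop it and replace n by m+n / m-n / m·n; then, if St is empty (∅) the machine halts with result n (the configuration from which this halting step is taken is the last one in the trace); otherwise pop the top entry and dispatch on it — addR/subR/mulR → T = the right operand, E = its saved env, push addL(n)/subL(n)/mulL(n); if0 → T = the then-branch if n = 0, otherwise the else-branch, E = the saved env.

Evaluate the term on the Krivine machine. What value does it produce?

Answer: 5

Derivation:
t=0: <T=((let z = (1 * 3) in (if0 (z * 1) then z else 6)) + (let v = ((λp. 6) -3) in (if0 v then v else -1))), E=∅, St=∅>
t=1: <T=(let z = (1 * 3) in (if0 (z * 1) then z else 6)), E=∅, St=[addR]>
t=2: <T=(if0 (z * 1) then z else 6), E={z↦thunk((1 * 3), ∅)}, St=[addR]>
t=3: <T=(z * 1), E={z↦thunk((1 * 3), ∅)}, St=[if0 :: addR]>
t=4: <T=z, E={z↦thunk((1 * 3), ∅)}, St=[mulR :: if0 :: addR]>
t=5: <T=(1 * 3), E=∅, St=[mulR :: if0 :: addR]>
t=6: <T=1, E=∅, St=[mulR :: mulR :: if0 :: addR]>
t=7: <T=3, E=∅, St=[mulL(1) :: mulR :: if0 :: addR]>
t=8: <T=1, E={z↦thunk((1 * 3), ∅)}, St=[mulL(3) :: if0 :: addR]>
t=9: <T=6, E={z↦thunk((1 * 3), ∅)}, St=[addR]>
t=10: <T=(let v = ((λp. 6) -3) in (if0 v then v else -1)), E=∅, St=[addL(6)]>
t=11: <T=(if0 v then v else -1), E={v↦thunk(((λp. 6) -3), ∅)}, St=[addL(6)]>
t=12: <T=v, E={v↦thunk(((λp. 6) -3), ∅)}, St=[if0 :: addL(6)]>
t=13: <T=((λp. 6) -3), E=∅, St=[if0 :: addL(6)]>
t=14: <T=(λp. 6), E=∅, St=[thunk :: if0 :: addL(6)]>
t=15: <T=6, E={p↦thunk(-3, ∅)}, St=[if0 :: addL(6)]>
t=16: <T=-1, E={v↦thunk(((λp. 6) -3), ∅)}, St=[addL(6)]>
→ final value 5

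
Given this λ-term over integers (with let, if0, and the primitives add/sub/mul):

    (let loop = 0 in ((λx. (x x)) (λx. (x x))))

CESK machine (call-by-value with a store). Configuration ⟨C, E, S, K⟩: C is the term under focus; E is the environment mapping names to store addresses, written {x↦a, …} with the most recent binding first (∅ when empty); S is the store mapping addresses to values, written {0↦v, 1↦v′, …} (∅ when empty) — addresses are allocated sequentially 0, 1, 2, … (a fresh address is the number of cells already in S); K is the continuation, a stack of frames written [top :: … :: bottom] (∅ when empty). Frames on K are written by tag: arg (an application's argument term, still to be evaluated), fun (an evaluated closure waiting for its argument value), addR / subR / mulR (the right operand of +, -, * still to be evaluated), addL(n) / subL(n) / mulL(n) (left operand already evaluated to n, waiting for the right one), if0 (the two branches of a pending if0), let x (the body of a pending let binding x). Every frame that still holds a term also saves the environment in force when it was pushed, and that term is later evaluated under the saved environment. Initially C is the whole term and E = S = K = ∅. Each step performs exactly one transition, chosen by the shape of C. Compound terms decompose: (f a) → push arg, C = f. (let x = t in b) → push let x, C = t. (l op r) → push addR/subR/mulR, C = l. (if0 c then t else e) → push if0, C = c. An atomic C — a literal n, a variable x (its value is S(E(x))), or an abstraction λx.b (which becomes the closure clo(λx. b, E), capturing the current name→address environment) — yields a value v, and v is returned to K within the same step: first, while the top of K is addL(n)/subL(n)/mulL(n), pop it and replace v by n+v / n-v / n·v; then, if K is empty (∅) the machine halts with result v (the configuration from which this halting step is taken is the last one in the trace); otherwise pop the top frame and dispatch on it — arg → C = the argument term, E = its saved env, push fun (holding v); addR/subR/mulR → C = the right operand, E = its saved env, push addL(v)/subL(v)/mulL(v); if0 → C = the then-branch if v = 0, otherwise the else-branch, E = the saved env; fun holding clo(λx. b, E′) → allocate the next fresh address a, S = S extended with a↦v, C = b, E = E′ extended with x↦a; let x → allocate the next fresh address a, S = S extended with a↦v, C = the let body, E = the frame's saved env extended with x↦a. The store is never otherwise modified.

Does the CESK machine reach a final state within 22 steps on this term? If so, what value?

Answer: DIVERGES (no final state within 22 steps)

Machine steps:
[0] ⟨C=(let loop = 0 in ((λx. (x x)) (λx. (x x)))); E=∅; S=∅; K=∅⟩
[1] ⟨C=0; E=∅; S=∅; K=[let loop]⟩
[2] ⟨C=((λx. (x x)) (λx. (x x))); E={loop↦0}; S={0↦0}; K=∅⟩
[3] ⟨C=(λx. (x x)); E={loop↦0}; S={0↦0}; K=[arg]⟩
[4] ⟨C=(λx. (x x)); E={loop↦0}; S={0↦0}; K=[fun]⟩
[5] ⟨C=(x x); E={x↦1, loop↦0}; S={0↦0, 1↦clo(λx. (x x), {loop↦0})}; K=∅⟩
[6] ⟨C=x; E={x↦1, loop↦0}; S={0↦0, 1↦clo(λx. (x x), {loop↦0})}; K=[arg]⟩
[7] ⟨C=x; E={x↦1, loop↦0}; S={0↦0, 1↦clo(λx. (x x), {loop↦0})}; K=[fun]⟩
[8] ⟨C=(x x); E={x↦2, loop↦0}; S={0↦0, 1↦clo(λx. (x x), {loop↦0}), 2↦clo(λx. (x x), {loop↦0})}; K=∅⟩
[9] ⟨C=x; E={x↦2, loop↦0}; S={0↦0, 1↦clo(λx. (x x), {loop↦0}), 2↦clo(λx. (x x), {loop↦0})}; K=[arg]⟩
[10] ⟨C=x; E={x↦2, loop↦0}; S={0↦0, 1↦clo(λx. (x x), {loop↦0}), 2↦clo(λx. (x x), {loop↦0})}; K=[fun]⟩
[11] ⟨C=(x x); E={x↦3, loop↦0}; S={0↦0, 1↦clo(λx. (x x), {loop↦0}), 2↦clo(λx. (x x), {loop↦0}), 3↦clo(λx. (x x), {loop↦0})}; K=∅⟩
[12] ⟨C=x; E={x↦3, loop↦0}; S={0↦0, 1↦clo(λx. (x x), {loop↦0}), 2↦clo(λx. (x x), {loop↦0}), 3↦clo(λx. (x x), {loop↦0})}; K=[arg]⟩
[13] ⟨C=x; E={x↦3, loop↦0}; S={0↦0, 1↦clo(λx. (x x), {loop↦0}), 2↦clo(λx. (x x), {loop↦0}), 3↦clo(λx. (x x), {loop↦0})}; K=[fun]⟩
[14] ⟨C=(x x); E={x↦4, loop↦0}; S={0↦0, 1↦clo(λx. (x x), {loop↦0}), 2↦clo(λx. (x x), {loop↦0}), 3↦clo(λx. (x x), {loop↦0}), 4↦clo(λx. (x x), {loop↦0})}; K=∅⟩
[15] ⟨C=x; E={x↦4, loop↦0}; S={0↦0, 1↦clo(λx. (x x), {loop↦0}), 2↦clo(λx. (x x), {loop↦0}), 3↦clo(λx. (x x), {loop↦0}), 4↦clo(λx. (x x), {loop↦0})}; K=[arg]⟩
[16] ⟨C=x; E={x↦4, loop↦0}; S={0↦0, 1↦clo(λx. (x x), {loop↦0}), 2↦clo(λx. (x x), {loop↦0}), 3↦clo(λx. (x x), {loop↦0}), 4↦clo(λx. (x x), {loop↦0})}; K=[fun]⟩
[17] ⟨C=(x x); E={x↦5, loop↦0}; S={0↦0, 1↦clo(λx. (x x), {loop↦0}), 2↦clo(λx. (x x), {loop↦0}), 3↦clo(λx. (x x), {loop↦0}), 4↦clo(λx. (x x), {loop↦0}), 5↦clo(λx. (x x), {loop↦0})}; K=∅⟩
[18] ⟨C=x; E={x↦5, loop↦0}; S={0↦0, 1↦clo(λx. (x x), {loop↦0}), 2↦clo(λx. (x x), {loop↦0}), 3↦clo(λx. (x x), {loop↦0}), 4↦clo(λx. (x x), {loop↦0}), 5↦clo(λx. (x x), {loop↦0})}; K=[arg]⟩
[19] ⟨C=x; E={x↦5, loop↦0}; S={0↦0, 1↦clo(λx. (x x), {loop↦0}), 2↦clo(λx. (x x), {loop↦0}), 3↦clo(λx. (x x), {loop↦0}), 4↦clo(λx. (x x), {loop↦0}), 5↦clo(λx. (x x), {loop↦0})}; K=[fun]⟩
[20] ⟨C=(x x); E={x↦6, loop↦0}; S={0↦0, 1↦clo(λx. (x x), {loop↦0}), 2↦clo(λx. (x x), {loop↦0}), 3↦clo(λx. (x x), {loop↦0}), 4↦clo(λx. (x x), {loop↦0}), 5↦clo(λx. (x x), {loop↦0}), 6↦clo(λx. (x x), {loop↦0})}; K=∅⟩
[21] ⟨C=x; E={x↦6, loop↦0}; S={0↦0, 1↦clo(λx. (x x), {loop↦0}), 2↦clo(λx. (x x), {loop↦0}), 3↦clo(λx. (x x), {loop↦0}), 4↦clo(λx. (x x), {loop↦0}), 5↦clo(λx. (x x), {loop↦0}), 6↦clo(λx. (x x), {loop↦0})}; K=[arg]⟩
[22] ⟨C=x; E={x↦6, loop↦0}; S={0↦0, 1↦clo(λx. (x x), {loop↦0}), 2↦clo(λx. (x x), {loop↦0}), 3↦clo(λx. (x x), {loop↦0}), 4↦clo(λx. (x x), {loop↦0}), 5↦clo(λx. (x x), {loop↦0}), 6↦clo(λx. (x x), {loop↦0})}; K=[fun]⟩
→ 22 transitions taken and the configuration is still not final: no result within 22 steps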